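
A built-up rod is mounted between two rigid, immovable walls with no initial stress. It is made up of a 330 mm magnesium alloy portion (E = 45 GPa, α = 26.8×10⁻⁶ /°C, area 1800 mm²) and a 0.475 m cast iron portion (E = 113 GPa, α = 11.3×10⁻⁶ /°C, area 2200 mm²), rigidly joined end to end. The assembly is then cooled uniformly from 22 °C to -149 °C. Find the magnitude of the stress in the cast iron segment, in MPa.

σ ≈ 185 MPa (tensile)

With the walls removed the bar would change length by δ_free = Σ αᵢΔT Lᵢ = 26.8×10⁻⁶×171×330 + 11.3×10⁻⁶×171×475 = 2.43 mm.
Since the ends are fixed, an axial force P builds up, equal in every segment, with P · Σ Lᵢ/(AᵢEᵢ) = δ_free.
Σ Lᵢ/(AᵢEᵢ) = 330/(1800×45×10³) + 475/(2200×113×10³) = 5.985×10⁻⁶ mm/N.
Hence P = δ_free / Σ(L/AE) = 2.43/5.985×10⁻⁶ = 406.1 kN (tensile).
σ_{cast iron} = P / A = 406100 / 2200 = 184.6 MPa.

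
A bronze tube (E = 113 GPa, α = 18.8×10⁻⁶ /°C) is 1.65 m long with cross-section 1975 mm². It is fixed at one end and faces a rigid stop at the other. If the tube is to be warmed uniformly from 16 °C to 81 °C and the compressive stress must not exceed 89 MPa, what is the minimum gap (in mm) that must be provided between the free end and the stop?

g ≈ 0.717 mm

With no wall the tube would lengthen by αΔT L = 18.8×10⁻⁶ × 65 × 1650 = 2.016 mm.
A stress of 89 MPa corresponds to the wall pushing the tube back by σL/E = 89×1650/(113×10³) = 1.3 mm.
The gap must absorb the remainder: g_min = 2.016 − 1.3 = 0.7167 mm.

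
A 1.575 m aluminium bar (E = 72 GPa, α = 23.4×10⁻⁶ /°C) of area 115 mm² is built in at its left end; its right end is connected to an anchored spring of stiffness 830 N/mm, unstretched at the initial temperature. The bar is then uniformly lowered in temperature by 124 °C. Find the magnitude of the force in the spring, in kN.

P ≈ 3.28 kN

If the spring were absent the bar would shorten by αΔT L = 23.4×10⁻⁶ × 124 × 1575 = 4.57 mm.
With a force P in the spring, the elastic change of the bar is PL/(AE) and that of the spring is P/k; compatibility requires their sum to equal δ_free.
P [ L/(AE) + 1/k ] = δ_free → P [ 1575/(115×72×10³) + 1/(830) ] = 4.57.
P = 4.57 / 0.001395 = 3276 N.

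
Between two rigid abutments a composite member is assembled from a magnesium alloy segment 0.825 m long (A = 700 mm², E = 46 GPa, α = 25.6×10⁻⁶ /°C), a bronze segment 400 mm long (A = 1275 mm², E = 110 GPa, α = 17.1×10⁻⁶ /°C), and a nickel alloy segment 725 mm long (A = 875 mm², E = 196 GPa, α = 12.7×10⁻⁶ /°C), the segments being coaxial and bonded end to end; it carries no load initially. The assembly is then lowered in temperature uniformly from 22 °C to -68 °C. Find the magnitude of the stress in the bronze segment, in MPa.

If the supports were absent, the total length change would be Σ αᵢΔT Lᵢ = 25.6×10⁻⁶×90×825 + 17.1×10⁻⁶×90×400 + 12.7×10⁻⁶×90×725 = 3.345 mm.
The rigid supports impose zero overall length change; the single axial force P common to all segments must satisfy P Σ Lᵢ/(AᵢEᵢ) = δ_free.
Σ Lᵢ/(AᵢEᵢ) = 825/(700×46×10³) + 400/(1275×110×10³) + 725/(875×196×10³) = 3.27×10⁻⁵ mm/N.
So P = 3.345 / 3.27×10⁻⁵ = 102.3 kN, tensile.
σ_{bronze} = P / A = 102300 / 1275 = 80.23 MPa.

σ ≈ 80.2 MPa (tensile)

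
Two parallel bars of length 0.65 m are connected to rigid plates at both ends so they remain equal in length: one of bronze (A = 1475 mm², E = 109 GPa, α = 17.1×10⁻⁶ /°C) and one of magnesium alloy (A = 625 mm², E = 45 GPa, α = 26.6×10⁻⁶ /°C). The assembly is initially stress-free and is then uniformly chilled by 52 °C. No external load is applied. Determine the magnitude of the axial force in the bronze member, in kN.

P ≈ 11.8 kN (compressive in the bronze)

Both members must finish at the same length. With the larger α, the magnesium alloy tends to over-contract; the plates restrain it, putting the magnesium alloy in tension and the bronze in compression. With no external load the two internal forces are equal and opposite, magnitude P.
Setting the final lengths equal and cancelling L: (α₁ − α₂)ΔT = P/(A₁E₁) + P/(A₂E₂).
|α₁ − α₂|·ΔT = 9.5×10⁻⁶ × 52 = 0.000494.
1/(A₁E₁) + 1/(A₂E₂) = 1/(1475×109×10³) + 1/(625×45×10³) = 4.178×10⁻⁸ N⁻¹.
So P = 0.000494 / 4.178×10⁻⁸ = 11.83 kN.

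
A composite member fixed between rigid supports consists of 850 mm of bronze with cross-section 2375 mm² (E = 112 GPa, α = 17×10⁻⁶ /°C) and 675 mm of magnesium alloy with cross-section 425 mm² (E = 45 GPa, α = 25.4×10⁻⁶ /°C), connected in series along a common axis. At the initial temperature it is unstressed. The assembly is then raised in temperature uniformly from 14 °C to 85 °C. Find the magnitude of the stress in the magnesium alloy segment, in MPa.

Free thermal expansion of the whole bar: Σ αᵢΔT Lᵢ = 17×10⁻⁶×71×850 + 25.4×10⁻⁶×71×675 = 2.243 mm.
Since the ends are fixed, an axial force P builds up, equal in every segment, with P · Σ Lᵢ/(AᵢEᵢ) = δ_free.
Σ Lᵢ/(AᵢEᵢ) = 850/(2375×112×10³) + 675/(425×45×10³) = 3.849×10⁻⁵ mm/N.
P = 2.243 / 3.849×10⁻⁵ = 58280 N = 58.28 kN, compressive.
σ_{magnesium alloy} = P / A = 58280 / 425 = 137.1 MPa.

σ ≈ 137 MPa (compressive)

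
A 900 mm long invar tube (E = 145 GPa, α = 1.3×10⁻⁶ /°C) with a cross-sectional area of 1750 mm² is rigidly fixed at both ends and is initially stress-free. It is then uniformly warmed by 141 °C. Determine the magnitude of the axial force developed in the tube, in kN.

With zero net strain, σ = E·αΔT = 145 GPa × 1.3×10⁻⁶ × 141 = 26.58 MPa.
Axial force P = σA = 26.58 × 1750 = 46510 N = 46.51 kN, compressive.

P ≈ 46.5 kN (compressive)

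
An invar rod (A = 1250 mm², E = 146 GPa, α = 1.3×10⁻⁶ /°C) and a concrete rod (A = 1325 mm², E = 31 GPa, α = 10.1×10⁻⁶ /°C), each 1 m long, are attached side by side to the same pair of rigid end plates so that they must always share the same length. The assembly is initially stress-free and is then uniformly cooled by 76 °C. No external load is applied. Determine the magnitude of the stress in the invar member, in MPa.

Both members must finish at the same length. With the larger α, the concrete tends to over-contract; the plates restrain it, putting the concrete in tension and the invar in compression. With no external load the two internal forces are equal and opposite, magnitude P.
Equating the net (thermal + elastic) strains gives |α₁ − α₂|·ΔT = P·[1/(A₁E₁) + 1/(A₂E₂)].
|α₁ − α₂|·ΔT = 8.8×10⁻⁶ × 76 = 0.0006688.
1/(A₁E₁) + 1/(A₂E₂) = 1/(1250×146×10³) + 1/(1325×31×10³) = 2.983×10⁻⁸ N⁻¹.
P = 0.0006688 / 2.983×10⁻⁸ = 22420 N = 22.42 kN.
σ_{invar} = P/A₁ = 22420/1250 = 17.94 MPa, compressive.

σ ≈ 17.9 MPa (compressive)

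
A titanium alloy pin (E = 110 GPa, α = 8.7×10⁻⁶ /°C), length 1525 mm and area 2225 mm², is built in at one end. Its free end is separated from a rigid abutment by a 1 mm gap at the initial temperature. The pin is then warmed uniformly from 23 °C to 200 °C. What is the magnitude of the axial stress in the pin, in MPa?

σ ≈ 97.3 MPa (compressive)

Unrestrained expansion: δ_free = αΔT L = 8.7×10⁻⁶ × 177 × 1525 = 2.348 mm.
This exceeds the 1 mm gap, so the wall pushes back. The portion of expansion that must be recovered elastically is δ_free − gap = 2.348 − 1 = 1.348 mm.
Compatibility: PL/(AE) = 1.348 mm, so σ = P/A = E × (1.348/1525) = 97.26 MPa.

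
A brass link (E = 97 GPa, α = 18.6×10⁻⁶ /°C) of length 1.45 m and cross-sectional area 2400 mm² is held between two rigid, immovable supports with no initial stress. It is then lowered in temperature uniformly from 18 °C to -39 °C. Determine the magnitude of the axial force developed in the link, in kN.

Full restraint means ε = 0, so the stress is σ = EαΔT = 97×10³ × 18.6×10⁻⁶ × 57 = 102.8 MPa.
P = AEαΔT = 2400 × 97×10³ × 18.6×10⁻⁶ × 57 = 246.8 kN (tensile).

P ≈ 247 kN (tensile)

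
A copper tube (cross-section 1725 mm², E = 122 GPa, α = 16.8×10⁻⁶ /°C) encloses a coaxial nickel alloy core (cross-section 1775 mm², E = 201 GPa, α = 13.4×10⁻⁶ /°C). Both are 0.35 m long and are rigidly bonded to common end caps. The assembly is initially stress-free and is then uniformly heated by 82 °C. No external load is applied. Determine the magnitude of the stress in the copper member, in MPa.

The copper has the larger α, so on heating it would change length more than the nickel alloy if both were free. The rigid plates force a common final length, so the copper is put into compression and the nickel alloy into tension, with equal and opposite forces P (no external load).
Equating the net (thermal + elastic) strains gives |α₁ − α₂|·ΔT = P·[1/(A₁E₁) + 1/(A₂E₂)].
|α₁ − α₂|·ΔT = 3.4×10⁻⁶ × 82 = 0.0002788.
1/(A₁E₁) + 1/(A₂E₂) = 1/(1725×122×10³) + 1/(1775×201×10³) = 7.555×10⁻⁹ N⁻¹.
P = 0.0002788 / 7.555×10⁻⁹ = 36900 N = 36.9 kN.
σ_{copper} = P/A₁ = 36900/1725 = 21.39 MPa, compressive.

σ ≈ 21.4 MPa (compressive)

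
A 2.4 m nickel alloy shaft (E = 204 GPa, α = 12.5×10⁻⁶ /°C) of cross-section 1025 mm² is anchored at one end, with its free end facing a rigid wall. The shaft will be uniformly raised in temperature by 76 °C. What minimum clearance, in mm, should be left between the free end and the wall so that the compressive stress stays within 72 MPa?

With no wall the shaft would lengthen by αΔT L = 12.5×10⁻⁶ × 76 × 2400 = 2.28 mm.
A stress of 72 MPa corresponds to the wall pushing the shaft back by σL/E = 72×2400/(204×10³) = 0.8471 mm.
The gap must absorb the remainder: g_min = 2.28 − 0.8471 = 1.433 mm.

g ≈ 1.43 mm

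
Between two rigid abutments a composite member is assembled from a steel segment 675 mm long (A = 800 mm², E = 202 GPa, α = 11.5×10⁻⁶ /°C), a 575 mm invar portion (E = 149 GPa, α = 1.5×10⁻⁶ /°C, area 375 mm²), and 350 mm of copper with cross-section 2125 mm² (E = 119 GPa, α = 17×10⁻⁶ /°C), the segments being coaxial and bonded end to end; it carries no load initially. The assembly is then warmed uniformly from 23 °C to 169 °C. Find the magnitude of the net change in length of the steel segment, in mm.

|ΔL| ≈ 0.573 mm

With the walls removed the bar would change length by δ_free = Σ αᵢΔT Lᵢ = 11.5×10⁻⁶×146×675 + 1.5×10⁻⁶×146×575 + 17×10⁻⁶×146×350 = 2.128 mm.
The walls prevent any net length change, so an axial force P (same in every segment) develops. Compatibility: P · Σ Lᵢ/(AᵢEᵢ) = δ_free.
Σ Lᵢ/(AᵢEᵢ) = 675/(800×202×10³) + 575/(375×149×10³) + 350/(2125×119×10³) = 1.585×10⁻⁵ mm/N.
So P = 2.128 / 1.585×10⁻⁵ = 134.2 kN, compressive.
For the steel segment, free thermal change = 11.5×10⁻⁶×146×675 = 1.133 mm and elastic change from P = 134200×675/(800×202×10³) = 0.5607 mm; these oppose, so the net change is 0.573 mm (segment lengthens).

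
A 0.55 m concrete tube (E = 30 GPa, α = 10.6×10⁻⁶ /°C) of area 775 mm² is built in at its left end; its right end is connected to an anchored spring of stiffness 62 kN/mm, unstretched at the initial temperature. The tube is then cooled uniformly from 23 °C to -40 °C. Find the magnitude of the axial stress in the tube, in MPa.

σ ≈ 11.9 MPa (tensile)

If the spring were absent the tube would shorten by αΔT L = 10.6×10⁻⁶ × 63 × 550 = 0.3673 mm.
With a force P in the spring, the elastic change of the tube is PL/(AE) and that of the spring is P/k; compatibility requires their sum to equal δ_free.
So P = δ_free / [L/(AE) + 1/k] = 0.3673 / [ 550/(775×30×10³) + 1/(62×10³) ].
P = 0.3673 / 3.978×10⁻⁵ = 9232 N.
σ = P/A = 9232/775 = 11.91 MPa.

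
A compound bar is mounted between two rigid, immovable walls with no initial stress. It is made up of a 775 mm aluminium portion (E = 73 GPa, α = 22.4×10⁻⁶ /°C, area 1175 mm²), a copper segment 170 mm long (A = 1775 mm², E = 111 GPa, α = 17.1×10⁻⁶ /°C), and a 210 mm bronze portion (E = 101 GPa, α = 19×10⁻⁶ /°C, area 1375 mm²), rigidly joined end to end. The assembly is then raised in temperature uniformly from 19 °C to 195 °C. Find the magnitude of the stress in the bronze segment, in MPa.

Free thermal expansion of the whole bar: Σ αᵢΔT Lᵢ = 22.4×10⁻⁶×176×775 + 17.1×10⁻⁶×176×170 + 19×10⁻⁶×176×210 = 4.269 mm.
The walls prevent any net length change, so an axial force P (same in every segment) develops. Compatibility: P · Σ Lᵢ/(AᵢEᵢ) = δ_free.
Σ Lᵢ/(AᵢEᵢ) = 775/(1175×73×10³) + 170/(1775×111×10³) + 210/(1375×101×10³) = 1.141×10⁻⁵ mm/N.
P = 4.269 / 1.141×10⁻⁵ = 374200 N = 374.2 kN, compressive.
σ_{bronze} = P / A = 374200 / 1375 = 272.1 MPa.

σ ≈ 272 MPa (compressive)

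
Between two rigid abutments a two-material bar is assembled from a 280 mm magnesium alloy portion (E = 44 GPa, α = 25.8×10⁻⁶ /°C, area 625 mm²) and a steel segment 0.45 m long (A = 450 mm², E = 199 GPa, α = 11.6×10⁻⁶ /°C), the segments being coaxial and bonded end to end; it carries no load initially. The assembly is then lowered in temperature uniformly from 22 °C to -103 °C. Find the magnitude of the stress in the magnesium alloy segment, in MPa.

σ ≈ 164 MPa (tensile)

With the walls removed the bar would change length by δ_free = Σ αᵢΔT Lᵢ = 25.8×10⁻⁶×125×280 + 11.6×10⁻⁶×125×450 = 1.555 mm.
Since the ends are fixed, an axial force P builds up, equal in every segment, with P · Σ Lᵢ/(AᵢEᵢ) = δ_free.
The series flexibility is Σ Lᵢ/(AᵢEᵢ) = 280/(625×44×10³) + 450/(450×199×10³) = 1.521×10⁻⁵ mm/N.
Hence P = δ_free / Σ(L/AE) = 1.555/1.521×10⁻⁵ = 102.3 kN (tensile).
σ_{magnesium alloy} = P / A = 102300 / 625 = 163.7 MPa.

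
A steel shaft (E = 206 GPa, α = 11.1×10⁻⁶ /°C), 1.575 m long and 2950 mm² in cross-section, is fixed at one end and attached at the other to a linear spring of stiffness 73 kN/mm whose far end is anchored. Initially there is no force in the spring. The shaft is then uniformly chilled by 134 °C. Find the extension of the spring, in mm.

δ ≈ 1.97 mm

Free thermal contraction: δ_free = αΔT L = 11.1×10⁻⁶ × 134 × 1575 = 2.343 mm.
Let P be the tensile force in the spring. The shaft extends elastically by PL/(AE) and the spring stretches by P/k; together these equal δ_free.
So P = δ_free / [L/(AE) + 1/k] = 2.343 / [ 1575/(2950×206×10³) + 1/(73×10³) ].
P = 2.343 / 1.629×10⁻⁵ = 143800 N.
Spring extension = P/k = 143800/(73×10³) = 1.97 mm.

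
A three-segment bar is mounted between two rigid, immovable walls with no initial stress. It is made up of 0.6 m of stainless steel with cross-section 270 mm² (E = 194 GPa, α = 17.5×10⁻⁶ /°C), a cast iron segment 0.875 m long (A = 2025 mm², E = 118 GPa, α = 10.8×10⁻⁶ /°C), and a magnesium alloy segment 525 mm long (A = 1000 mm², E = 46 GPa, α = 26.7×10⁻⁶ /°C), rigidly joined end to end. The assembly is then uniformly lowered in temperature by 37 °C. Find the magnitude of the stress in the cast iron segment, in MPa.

Free thermal contraction of the whole bar: Σ αᵢΔT Lᵢ = 17.5×10⁻⁶×37×600 + 10.8×10⁻⁶×37×875 + 26.7×10⁻⁶×37×525 = 1.257 mm.
The walls prevent any net length change, so an axial force P (same in every segment) develops. Compatibility: P · Σ Lᵢ/(AᵢEᵢ) = δ_free.
The series flexibility is Σ Lᵢ/(AᵢEᵢ) = 600/(270×194×10³) + 875/(2025×118×10³) + 525/(1000×46×10³) = 2.653×10⁻⁵ mm/N.
P = 1.257 / 2.653×10⁻⁵ = 47370 N = 47.37 kN, tensile.
σ_{cast iron} = P / A = 47370 / 2025 = 23.39 MPa.

σ ≈ 23.4 MPa (tensile)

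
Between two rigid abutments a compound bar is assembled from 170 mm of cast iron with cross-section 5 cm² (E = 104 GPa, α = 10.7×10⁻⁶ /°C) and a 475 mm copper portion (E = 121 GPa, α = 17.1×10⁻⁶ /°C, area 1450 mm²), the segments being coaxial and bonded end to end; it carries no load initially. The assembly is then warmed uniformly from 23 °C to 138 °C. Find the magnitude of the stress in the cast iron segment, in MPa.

σ ≈ 383 MPa (compressive)

With the walls removed the bar would change length by δ_free = Σ αᵢΔT Lᵢ = 10.7×10⁻⁶×115×170 + 17.1×10⁻⁶×115×475 = 1.143 mm.
The rigid supports impose zero overall length change; the single axial force P common to all segments must satisfy P Σ Lᵢ/(AᵢEᵢ) = δ_free.
The series flexibility is Σ Lᵢ/(AᵢEᵢ) = 170/(500×104×10³) + 475/(1450×121×10³) = 5.977×10⁻⁶ mm/N.
Hence P = δ_free / Σ(L/AE) = 1.143/5.977×10⁻⁶ = 191.3 kN (compressive).
σ_{cast iron} = P / A = 191300 / 500 = 382.6 MPa.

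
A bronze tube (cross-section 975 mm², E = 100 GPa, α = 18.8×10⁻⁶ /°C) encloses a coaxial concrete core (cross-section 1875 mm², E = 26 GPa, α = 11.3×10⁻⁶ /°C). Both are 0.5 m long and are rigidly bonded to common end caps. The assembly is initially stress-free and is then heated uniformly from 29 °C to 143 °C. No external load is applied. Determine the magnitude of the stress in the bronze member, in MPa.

σ ≈ 28.5 MPa (compressive)

Equilibrium of a rigid end plate with no external load gives equal and opposite internal forces ±P in the two members. Since α_{bronze} > α_{concrete}, heating drives the bronze into compression and the concrete into tension.
Compatibility of the two members (thermal + elastic change equal): (α₁ − α₂)ΔT = P·[1/(A₁E₁) + 1/(A₂E₂)].
|α₁ − α₂|·ΔT = 7.5×10⁻⁶ × 114 = 0.000855.
1/(A₁E₁) + 1/(A₂E₂) = 1/(975×100×10³) + 1/(1875×26×10³) = 3.077×10⁻⁸ N⁻¹.
P = 0.000855 / 3.077×10⁻⁸ = 27790 N = 27.79 kN.
σ_{bronze} = P/A₁ = 27790/975 = 28.5 MPa, compressive.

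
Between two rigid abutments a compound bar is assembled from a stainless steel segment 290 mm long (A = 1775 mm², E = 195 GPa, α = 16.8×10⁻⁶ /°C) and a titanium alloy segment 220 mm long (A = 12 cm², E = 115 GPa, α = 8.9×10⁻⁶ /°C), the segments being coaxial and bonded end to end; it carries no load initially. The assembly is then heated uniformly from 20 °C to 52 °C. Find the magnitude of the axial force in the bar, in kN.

With the walls removed the bar would change length by δ_free = Σ αᵢΔT Lᵢ = 16.8×10⁻⁶×32×290 + 8.9×10⁻⁶×32×220 = 0.2186 mm.
The walls prevent any net length change, so an axial force P (same in every segment) develops. Compatibility: P · Σ Lᵢ/(AᵢEᵢ) = δ_free.
Σ Lᵢ/(AᵢEᵢ) = 290/(1775×195×10³) + 220/(1200×115×10³) = 2.432×10⁻⁶ mm/N.
P = 0.2186 / 2.432×10⁻⁶ = 89870 N = 89.87 kN, compressive.

P ≈ 89.9 kN (compressive)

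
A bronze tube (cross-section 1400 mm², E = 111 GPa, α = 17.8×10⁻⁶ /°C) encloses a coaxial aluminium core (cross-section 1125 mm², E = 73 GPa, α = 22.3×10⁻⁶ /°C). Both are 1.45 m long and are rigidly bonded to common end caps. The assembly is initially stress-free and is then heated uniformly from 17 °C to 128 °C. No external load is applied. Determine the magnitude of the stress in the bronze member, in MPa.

The aluminium has the larger α, so on heating it would change length more than the bronze if both were free. The rigid plates force a common final length, so the aluminium is put into compression and the bronze into tension, with equal and opposite forces P (no external load).
Equating the net (thermal + elastic) strains gives |α₁ − α₂|·ΔT = P·[1/(A₁E₁) + 1/(A₂E₂)].
|α₁ − α₂|·ΔT = 4.5×10⁻⁶ × 111 = 0.0004995.
1/(A₁E₁) + 1/(A₂E₂) = 1/(1400×111×10³) + 1/(1125×73×10³) = 1.861×10⁻⁸ N⁻¹.
So P = 0.0004995 / 1.861×10⁻⁸ = 26.84 kN.
σ_{bronze} = P/A₁ = 26840/1400 = 19.17 MPa, tensile.

σ ≈ 19.2 MPa (tensile)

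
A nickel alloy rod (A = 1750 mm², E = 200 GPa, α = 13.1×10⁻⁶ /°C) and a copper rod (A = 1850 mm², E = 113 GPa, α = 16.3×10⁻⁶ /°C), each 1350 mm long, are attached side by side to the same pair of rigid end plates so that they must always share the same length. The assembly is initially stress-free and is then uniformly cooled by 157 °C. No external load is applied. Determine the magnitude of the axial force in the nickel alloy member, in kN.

Equilibrium of a rigid end plate with no external load gives equal and opposite internal forces ±P in the two members. Since α_{copper} > α_{nickel alloy}, cooling drives the copper into tension and the nickel alloy into compression.
Equating the net (thermal + elastic) strains gives |α₁ − α₂|·ΔT = P·[1/(A₁E₁) + 1/(A₂E₂)].
|α₁ − α₂|·ΔT = 3.2×10⁻⁶ × 157 = 0.0005024.
1/(A₁E₁) + 1/(A₂E₂) = 1/(1750×200×10³) + 1/(1850×113×10³) = 7.641×10⁻⁹ N⁻¹.
So P = 0.0005024 / 7.641×10⁻⁹ = 65.75 kN.

P ≈ 65.8 kN (compressive in the nickel alloy)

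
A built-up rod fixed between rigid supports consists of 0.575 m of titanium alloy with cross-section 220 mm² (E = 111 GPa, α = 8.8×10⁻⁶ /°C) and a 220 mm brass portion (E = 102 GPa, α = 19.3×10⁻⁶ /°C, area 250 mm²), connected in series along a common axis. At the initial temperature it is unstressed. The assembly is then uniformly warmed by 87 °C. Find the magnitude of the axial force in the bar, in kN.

Free thermal expansion of the whole bar: Σ αᵢΔT Lᵢ = 8.8×10⁻⁶×87×575 + 19.3×10⁻⁶×87×220 = 0.8096 mm.
The rigid supports impose zero overall length change; the single axial force P common to all segments must satisfy P Σ Lᵢ/(AᵢEᵢ) = δ_free.
Σ Lᵢ/(AᵢEᵢ) = 575/(220×111×10³) + 220/(250×102×10³) = 3.217×10⁻⁵ mm/N.
P = 0.8096 / 3.217×10⁻⁵ = 25160 N = 25.16 kN, compressive.

P ≈ 25.2 kN (compressive)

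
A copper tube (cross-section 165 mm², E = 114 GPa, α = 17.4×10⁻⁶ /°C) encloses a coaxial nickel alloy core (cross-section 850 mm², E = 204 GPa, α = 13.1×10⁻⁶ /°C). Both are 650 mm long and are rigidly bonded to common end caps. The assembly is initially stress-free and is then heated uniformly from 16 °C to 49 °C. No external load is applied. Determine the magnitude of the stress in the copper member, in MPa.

σ ≈ 14.6 MPa (compressive)

Equilibrium of a rigid end plate with no external load gives equal and opposite internal forces ±P in the two members. Since α_{copper} > α_{nickel alloy}, heating drives the copper into compression and the nickel alloy into tension.
Compatibility of the two members (thermal + elastic change equal): (α₁ − α₂)ΔT = P·[1/(A₁E₁) + 1/(A₂E₂)].
|α₁ − α₂|·ΔT = 4.3×10⁻⁶ × 33 = 0.0001419.
1/(A₁E₁) + 1/(A₂E₂) = 1/(165×114×10³) + 1/(850×204×10³) = 5.893×10⁻⁸ N⁻¹.
So P = 0.0001419 / 5.893×10⁻⁸ = 2.408 kN.
σ_{copper} = P/A₁ = 2408/165 = 14.59 MPa, compressive.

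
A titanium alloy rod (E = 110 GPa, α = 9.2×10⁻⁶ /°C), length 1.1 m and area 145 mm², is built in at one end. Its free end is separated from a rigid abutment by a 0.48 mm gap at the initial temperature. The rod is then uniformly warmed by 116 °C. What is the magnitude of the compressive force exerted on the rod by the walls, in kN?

P ≈ 10.1 kN

Unrestrained expansion: δ_free = αΔT L = 9.2×10⁻⁶ × 116 × 1100 = 1.174 mm.
The gap closes (δ_free > 0.48 mm) and the wall then resists a further 1.174 − 0.48 = 0.6939 mm of expansion.
So σ = E(δ_free − g)/L = 110×10³ × 0.6939/1100 = 69.39 MPa.
Force on the wall = σA = 69.39 × 145 mm² = 10.06 kN.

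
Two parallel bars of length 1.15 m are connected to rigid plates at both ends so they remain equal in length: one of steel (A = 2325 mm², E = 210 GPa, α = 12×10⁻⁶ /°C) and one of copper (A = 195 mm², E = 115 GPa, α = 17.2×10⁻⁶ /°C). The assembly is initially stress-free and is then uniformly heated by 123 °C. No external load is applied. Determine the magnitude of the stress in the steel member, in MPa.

σ ≈ 5.9 MPa (tensile)

Both members must finish at the same length. With the larger α, the copper tends to over-expand; the plates restrain it, putting the copper in compression and the steel in tension. With no external load the two internal forces are equal and opposite, magnitude P.
Compatibility of the two members (thermal + elastic change equal): (α₁ − α₂)ΔT = P·[1/(A₁E₁) + 1/(A₂E₂)].
|α₁ − α₂|·ΔT = 5.2×10⁻⁶ × 123 = 0.0006396.
1/(A₁E₁) + 1/(A₂E₂) = 1/(2325×210×10³) + 1/(195×115×10³) = 4.664×10⁻⁸ N⁻¹.
P = 0.0006396 / 4.664×10⁻⁸ = 13710 N = 13.71 kN.
σ_{steel} = P/A₁ = 13710/2325 = 5.898 MPa, tensile.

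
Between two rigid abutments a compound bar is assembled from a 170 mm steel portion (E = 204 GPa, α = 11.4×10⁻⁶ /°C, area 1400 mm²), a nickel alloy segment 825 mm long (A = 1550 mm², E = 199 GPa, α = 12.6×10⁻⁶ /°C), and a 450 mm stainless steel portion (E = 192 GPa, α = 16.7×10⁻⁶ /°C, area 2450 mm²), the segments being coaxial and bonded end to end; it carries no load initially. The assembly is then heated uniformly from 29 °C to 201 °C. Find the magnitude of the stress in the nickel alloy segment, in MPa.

Free thermal expansion of the whole bar: Σ αᵢΔT Lᵢ = 11.4×10⁻⁶×172×170 + 12.6×10⁻⁶×172×825 + 16.7×10⁻⁶×172×450 = 3.414 mm.
The walls prevent any net length change, so an axial force P (same in every segment) develops. Compatibility: P · Σ Lᵢ/(AᵢEᵢ) = δ_free.
The series flexibility is Σ Lᵢ/(AᵢEᵢ) = 170/(1400×204×10³) + 825/(1550×199×10³) + 450/(2450×192×10³) = 4.227×10⁻⁶ mm/N.
So P = 3.414 / 4.227×10⁻⁶ = 807.7 kN, compressive.
σ_{nickel alloy} = P / A = 807700 / 1550 = 521.1 MPa.

σ ≈ 521 MPa (compressive)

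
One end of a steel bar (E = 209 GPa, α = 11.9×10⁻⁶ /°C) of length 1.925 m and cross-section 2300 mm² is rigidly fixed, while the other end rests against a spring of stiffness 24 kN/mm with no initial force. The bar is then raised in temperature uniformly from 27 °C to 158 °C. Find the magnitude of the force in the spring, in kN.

P ≈ 65.7 kN

Free thermal expansion: δ_free = αΔT L = 11.9×10⁻⁶ × 131 × 1925 = 3.001 mm.
Let P be the compressive force at the spring. The bar shortens elastically by PL/(AE) and the spring compresses by P/k; together these equal δ_free.
P [ L/(AE) + 1/k ] = δ_free → P [ 1925/(2300×209×10³) + 1/(24×10³) ] = 3.001.
P = 3.001 / 4.567×10⁻⁵ = 65710 N.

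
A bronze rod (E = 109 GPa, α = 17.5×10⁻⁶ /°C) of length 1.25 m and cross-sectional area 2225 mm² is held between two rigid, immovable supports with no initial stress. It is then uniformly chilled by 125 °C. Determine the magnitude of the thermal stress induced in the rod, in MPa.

σ ≈ 238 MPa (tensile)

With length fixed, the mechanical strain must cancel the thermal strain αΔT = 17.5×10⁻⁶ × 125 = 2187.5×10⁻⁶.
Hence σ = E·αΔT = 109×10³ × 2187.5×10⁻⁶ = 238.4 MPa, tensile.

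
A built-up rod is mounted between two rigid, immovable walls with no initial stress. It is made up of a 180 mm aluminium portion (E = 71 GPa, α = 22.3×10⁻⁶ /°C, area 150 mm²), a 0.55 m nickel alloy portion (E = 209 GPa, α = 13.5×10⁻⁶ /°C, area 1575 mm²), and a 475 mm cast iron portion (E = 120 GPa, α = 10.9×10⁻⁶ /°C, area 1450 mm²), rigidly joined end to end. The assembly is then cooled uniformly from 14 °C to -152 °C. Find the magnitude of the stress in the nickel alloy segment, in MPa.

Free thermal contraction of the whole bar: Σ αᵢΔT Lᵢ = 22.3×10⁻⁶×166×180 + 13.5×10⁻⁶×166×550 + 10.9×10⁻⁶×166×475 = 2.758 mm.
Since the ends are fixed, an axial force P builds up, equal in every segment, with P · Σ Lᵢ/(AᵢEᵢ) = δ_free.
Σ Lᵢ/(AᵢEᵢ) = 180/(150×71×10³) + 550/(1575×209×10³) + 475/(1450×120×10³) = 2.13×10⁻⁵ mm/N.
Hence P = δ_free / Σ(L/AE) = 2.758/2.13×10⁻⁵ = 129.5 kN (tensile).
σ_{nickel alloy} = P / A = 129500 / 1575 = 82.21 MPa.

σ ≈ 82.2 MPa (tensile)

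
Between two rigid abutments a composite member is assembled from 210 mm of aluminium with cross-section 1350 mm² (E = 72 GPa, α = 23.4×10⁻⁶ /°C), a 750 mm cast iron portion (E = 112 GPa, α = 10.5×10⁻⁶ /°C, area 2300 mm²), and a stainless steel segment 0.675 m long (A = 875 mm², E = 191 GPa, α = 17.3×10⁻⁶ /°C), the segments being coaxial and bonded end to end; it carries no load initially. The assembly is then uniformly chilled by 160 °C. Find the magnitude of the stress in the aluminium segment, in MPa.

With the walls removed the bar would change length by δ_free = Σ αᵢΔT Lᵢ = 23.4×10⁻⁶×160×210 + 10.5×10⁻⁶×160×750 + 17.3×10⁻⁶×160×675 = 3.915 mm.
The walls prevent any net length change, so an axial force P (same in every segment) develops. Compatibility: P · Σ Lᵢ/(AᵢEᵢ) = δ_free.
The series flexibility is Σ Lᵢ/(AᵢEᵢ) = 210/(1350×72×10³) + 750/(2300×112×10³) + 675/(875×191×10³) = 9.111×10⁻⁶ mm/N.
Hence P = δ_free / Σ(L/AE) = 3.915/9.111×10⁻⁶ = 429.7 kN (tensile).
σ_{aluminium} = P / A = 429700 / 1350 = 318.3 MPa.

σ ≈ 318 MPa (tensile)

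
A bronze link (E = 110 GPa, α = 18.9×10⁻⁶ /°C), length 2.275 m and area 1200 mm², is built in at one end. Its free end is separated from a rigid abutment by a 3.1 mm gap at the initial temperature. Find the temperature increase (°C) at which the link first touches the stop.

Contact occurs when the free expansion equals the gap: αΔT L = 3.1 mm.
So ΔT = g/(αL) = 3.1/(18.9×10⁻⁶ × 2275) = 72.1 °C.

ΔT ≈ 72.1 °C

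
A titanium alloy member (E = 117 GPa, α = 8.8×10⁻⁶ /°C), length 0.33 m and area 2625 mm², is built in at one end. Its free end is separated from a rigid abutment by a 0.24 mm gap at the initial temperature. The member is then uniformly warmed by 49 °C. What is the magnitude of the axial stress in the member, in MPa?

If the wall were absent the member would grow by αΔT L = 8.8×10⁻⁶ × 49 × 330 = 0.1423 mm.
Since δ_free = 0.142 mm is less than the 0.24 mm gap, the member never touches the wall. No axial force develops.

σ ≈ 0 MPa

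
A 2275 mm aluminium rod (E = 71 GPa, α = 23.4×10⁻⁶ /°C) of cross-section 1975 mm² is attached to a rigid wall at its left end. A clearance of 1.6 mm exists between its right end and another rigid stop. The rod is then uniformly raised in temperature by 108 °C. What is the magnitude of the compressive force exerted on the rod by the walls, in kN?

P ≈ 256 kN

Free thermal elongation = αΔT L = 23.4×10⁻⁶ × 108 × 2275 = 5.749 mm.
This exceeds the 1.6 mm gap, so the wall pushes back. The portion of expansion that must be recovered elastically is δ_free − gap = 5.749 − 1.6 = 4.149 mm.
Compatibility: PL/(AE) = 4.149 mm, so σ = P/A = E × (4.149/2275) = 129.5 MPa.
P = σA = 129.5 × 1975 = 255.8 kN.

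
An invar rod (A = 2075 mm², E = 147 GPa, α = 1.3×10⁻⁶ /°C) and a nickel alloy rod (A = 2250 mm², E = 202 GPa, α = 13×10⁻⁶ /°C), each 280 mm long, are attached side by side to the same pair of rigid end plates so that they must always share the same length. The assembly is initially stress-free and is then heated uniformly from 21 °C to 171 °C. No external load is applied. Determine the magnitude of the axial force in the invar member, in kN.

The nickel alloy has the larger α, so on heating it would change length more than the invar if both were free. The rigid plates force a common final length, so the nickel alloy is put into compression and the invar into tension, with equal and opposite forces P (no external load).
Equating the net (thermal + elastic) strains gives |α₁ − α₂|·ΔT = P·[1/(A₁E₁) + 1/(A₂E₂)].
|α₁ − α₂|·ΔT = 11.7×10⁻⁶ × 150 = 0.001755.
1/(A₁E₁) + 1/(A₂E₂) = 1/(2075×147×10³) + 1/(2250×202×10³) = 5.479×10⁻⁹ N⁻¹.
P = 0.001755 / 5.479×10⁻⁹ = 320300 N = 320.3 kN.

P ≈ 320 kN (tensile in the invar)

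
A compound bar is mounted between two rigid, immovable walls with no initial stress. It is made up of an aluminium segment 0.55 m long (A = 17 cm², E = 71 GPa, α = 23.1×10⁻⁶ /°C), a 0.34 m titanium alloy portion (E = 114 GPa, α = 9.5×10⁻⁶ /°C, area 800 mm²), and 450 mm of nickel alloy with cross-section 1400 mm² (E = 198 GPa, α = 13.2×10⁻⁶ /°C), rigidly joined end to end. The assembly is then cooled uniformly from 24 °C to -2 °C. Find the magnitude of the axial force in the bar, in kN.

P ≈ 57.4 kN (tensile)

Free thermal contraction of the whole bar: Σ αᵢΔT Lᵢ = 23.1×10⁻⁶×26×550 + 9.5×10⁻⁶×26×340 + 13.2×10⁻⁶×26×450 = 0.5687 mm.
The walls prevent any net length change, so an axial force P (same in every segment) develops. Compatibility: P · Σ Lᵢ/(AᵢEᵢ) = δ_free.
Σ Lᵢ/(AᵢEᵢ) = 550/(1700×71×10³) + 340/(800×114×10³) + 450/(1400×198×10³) = 9.908×10⁻⁶ mm/N.
Hence P = δ_free / Σ(L/AE) = 0.5687/9.908×10⁻⁶ = 57.4 kN (tensile).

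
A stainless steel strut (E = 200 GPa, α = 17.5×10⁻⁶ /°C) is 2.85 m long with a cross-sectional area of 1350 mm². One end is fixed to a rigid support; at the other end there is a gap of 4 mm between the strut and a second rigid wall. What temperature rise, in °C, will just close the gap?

ΔT ≈ 80.2 °C

The gap closes when αΔT L = 4 mm, since the strut is still unstressed at that instant.
ΔT = 4 / (17.5×10⁻⁶ × 2850) = 80.2 °C.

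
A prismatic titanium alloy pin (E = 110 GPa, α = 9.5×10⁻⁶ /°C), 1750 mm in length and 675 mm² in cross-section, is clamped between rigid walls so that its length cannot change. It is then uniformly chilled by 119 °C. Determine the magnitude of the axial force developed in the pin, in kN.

P ≈ 83.9 kN (tensile)

Full restraint means ε = 0, so the stress is σ = EαΔT = 110×10³ × 9.5×10⁻⁶ × 119 = 124.4 MPa.
Axial force P = σA = 124.4 × 675 = 83940 N = 83.94 kN, tensile.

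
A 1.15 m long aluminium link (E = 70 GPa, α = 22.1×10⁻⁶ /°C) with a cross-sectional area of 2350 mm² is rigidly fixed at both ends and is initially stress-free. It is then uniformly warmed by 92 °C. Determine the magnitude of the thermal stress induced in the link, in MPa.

σ ≈ 142 MPa (compressive)

Because both ends are immovable the net strain is zero, and the suppressed thermal strain is αΔT = 22.1×10⁻⁶ × 92 = 2033.2×10⁻⁶.
The stress required to suppress this strain is σ = Eε = 70×10³ × 2033.2×10⁻⁶ = 142.3 MPa, compressive since the link is trying to expand.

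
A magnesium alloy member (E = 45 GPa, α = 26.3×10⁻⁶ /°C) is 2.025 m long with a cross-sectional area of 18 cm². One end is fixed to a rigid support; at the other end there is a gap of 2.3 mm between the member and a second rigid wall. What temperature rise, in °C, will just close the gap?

Contact occurs when the free expansion equals the gap: αΔT L = 2.3 mm.
ΔT = 2.3 / (26.3×10⁻⁶ × 2025) = 43.19 °C.

ΔT ≈ 43.2 °C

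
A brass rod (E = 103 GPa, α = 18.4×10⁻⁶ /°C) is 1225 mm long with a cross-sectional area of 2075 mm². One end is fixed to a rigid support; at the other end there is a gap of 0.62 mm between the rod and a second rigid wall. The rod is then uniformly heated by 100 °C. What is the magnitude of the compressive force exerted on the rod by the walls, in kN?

If the wall were absent the rod would grow by αΔT L = 18.4×10⁻⁶ × 100 × 1225 = 2.254 mm.
This exceeds the 0.62 mm gap, so the wall pushes back. The portion of expansion that must be recovered elastically is δ_free − gap = 2.254 − 0.62 = 1.634 mm.
That suppressed elongation corresponds to σ = E·Δ/L = 103×10³ × 1.634/1225 = 137.4 MPa.
Force on the wall = σA = 137.4 × 2075 mm² = 285.1 kN.

P ≈ 285 kN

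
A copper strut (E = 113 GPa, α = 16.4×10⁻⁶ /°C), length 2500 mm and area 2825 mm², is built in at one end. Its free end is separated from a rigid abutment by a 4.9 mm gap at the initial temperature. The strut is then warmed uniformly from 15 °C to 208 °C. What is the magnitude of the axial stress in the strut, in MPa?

σ ≈ 136 MPa (compressive)

If the wall were absent the strut would grow by αΔT L = 16.4×10⁻⁶ × 193 × 2500 = 7.913 mm.
This exceeds the 4.9 mm gap, so the wall pushes back. The portion of expansion that must be recovered elastically is δ_free − gap = 7.913 − 4.9 = 3.013 mm.
So σ = E(δ_free − g)/L = 113×10³ × 3.013/2500 = 136.2 MPa.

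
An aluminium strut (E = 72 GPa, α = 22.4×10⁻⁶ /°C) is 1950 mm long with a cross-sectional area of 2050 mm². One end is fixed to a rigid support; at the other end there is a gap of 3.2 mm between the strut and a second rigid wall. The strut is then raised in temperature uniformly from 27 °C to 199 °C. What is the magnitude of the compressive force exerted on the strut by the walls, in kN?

P ≈ 326 kN

Free thermal elongation = αΔT L = 22.4×10⁻⁶ × 172 × 1950 = 7.513 mm.
The gap closes (δ_free > 3.2 mm) and the wall then resists a further 7.513 − 3.2 = 4.313 mm of expansion.
That suppressed elongation corresponds to σ = E·Δ/L = 72×10³ × 4.313/1950 = 159.2 MPa.
Force on the wall = σA = 159.2 × 2050 mm² = 326.5 kN.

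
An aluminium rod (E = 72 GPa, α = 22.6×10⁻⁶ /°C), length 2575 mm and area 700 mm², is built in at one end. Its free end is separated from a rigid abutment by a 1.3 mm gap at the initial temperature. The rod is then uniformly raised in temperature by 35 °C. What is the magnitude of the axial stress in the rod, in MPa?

If the wall were absent the rod would grow by αΔT L = 22.6×10⁻⁶ × 35 × 2575 = 2.037 mm.
After closing the 1.3 mm clearance, 2.037 − 1.3 = 0.7368 mm of expansion remains to be suppressed by the wall.
Compatibility: PL/(AE) = 0.7368 mm, so σ = P/A = E × (0.7368/2575) = 20.6 MPa.

σ ≈ 20.6 MPa (compressive)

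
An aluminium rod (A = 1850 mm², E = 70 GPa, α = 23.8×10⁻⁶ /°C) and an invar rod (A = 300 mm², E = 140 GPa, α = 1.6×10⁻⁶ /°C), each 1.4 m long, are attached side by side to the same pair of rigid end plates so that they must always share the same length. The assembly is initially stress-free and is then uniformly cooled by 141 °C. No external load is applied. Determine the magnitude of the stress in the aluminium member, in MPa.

σ ≈ 53.7 MPa (tensile)

Both members must finish at the same length. With the larger α, the aluminium tends to over-contract; the plates restrain it, putting the aluminium in tension and the invar in compression. With no external load the two internal forces are equal and opposite, magnitude P.
Setting the final lengths equal and cancelling L: (α₁ − α₂)ΔT = P/(A₁E₁) + P/(A₂E₂).
|α₁ − α₂|·ΔT = 22.2×10⁻⁶ × 141 = 0.00313.
1/(A₁E₁) + 1/(A₂E₂) = 1/(1850×70×10³) + 1/(300×140×10³) = 3.153×10⁻⁸ N⁻¹.
So P = 0.00313 / 3.153×10⁻⁸ = 99.27 kN.
σ_{aluminium} = P/A₁ = 99270/1850 = 53.66 MPa, tensile.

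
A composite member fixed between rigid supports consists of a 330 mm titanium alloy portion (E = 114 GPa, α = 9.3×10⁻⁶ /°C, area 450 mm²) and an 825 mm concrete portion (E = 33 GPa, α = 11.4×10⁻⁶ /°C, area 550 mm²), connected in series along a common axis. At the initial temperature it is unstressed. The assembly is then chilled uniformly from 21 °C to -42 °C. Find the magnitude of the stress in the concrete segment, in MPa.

With the walls removed the bar would change length by δ_free = Σ αᵢΔT Lᵢ = 9.3×10⁻⁶×63×330 + 11.4×10⁻⁶×63×825 = 0.7859 mm.
The walls prevent any net length change, so an axial force P (same in every segment) develops. Compatibility: P · Σ Lᵢ/(AᵢEᵢ) = δ_free.
Σ Lᵢ/(AᵢEᵢ) = 330/(450×114×10³) + 825/(550×33×10³) = 5.189×10⁻⁵ mm/N.
P = 0.7859 / 5.189×10⁻⁵ = 15150 N = 15.15 kN, tensile.
σ_{concrete} = P / A = 15150 / 550 = 27.54 MPa.

σ ≈ 27.5 MPa (tensile)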